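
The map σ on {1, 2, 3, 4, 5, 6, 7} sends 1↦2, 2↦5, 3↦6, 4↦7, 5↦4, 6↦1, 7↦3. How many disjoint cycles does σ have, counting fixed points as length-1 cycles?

Cycle decomposition: (1 2 5 4 7 3 6).
1 cycle.

1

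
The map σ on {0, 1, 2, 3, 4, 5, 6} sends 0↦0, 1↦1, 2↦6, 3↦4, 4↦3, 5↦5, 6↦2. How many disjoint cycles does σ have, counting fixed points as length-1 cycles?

Cycle decomposition: (0) (1) (2 6) (3 4) (5).
5 cycles.

5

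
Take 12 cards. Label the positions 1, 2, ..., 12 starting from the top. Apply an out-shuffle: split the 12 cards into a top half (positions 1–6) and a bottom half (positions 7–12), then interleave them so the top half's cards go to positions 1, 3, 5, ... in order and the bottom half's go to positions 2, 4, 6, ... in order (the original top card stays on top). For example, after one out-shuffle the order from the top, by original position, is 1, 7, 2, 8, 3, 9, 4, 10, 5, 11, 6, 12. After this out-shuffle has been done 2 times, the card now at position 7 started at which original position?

Work backwards from position 7, undoing one out-shuffle at a time:
7 ← 4 ← 8
So the card now at position 7 started at position 8.

8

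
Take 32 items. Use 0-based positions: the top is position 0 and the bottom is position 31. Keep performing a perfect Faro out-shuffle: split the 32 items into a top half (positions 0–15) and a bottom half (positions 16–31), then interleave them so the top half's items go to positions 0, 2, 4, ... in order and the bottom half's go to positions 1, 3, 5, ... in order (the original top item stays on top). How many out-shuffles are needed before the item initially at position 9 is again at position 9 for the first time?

Follow position 9 under repeated out-shuffles:
9 → 18 → 5 → 10 → 20 → 9
It first returns after 5 out-shuffles.

5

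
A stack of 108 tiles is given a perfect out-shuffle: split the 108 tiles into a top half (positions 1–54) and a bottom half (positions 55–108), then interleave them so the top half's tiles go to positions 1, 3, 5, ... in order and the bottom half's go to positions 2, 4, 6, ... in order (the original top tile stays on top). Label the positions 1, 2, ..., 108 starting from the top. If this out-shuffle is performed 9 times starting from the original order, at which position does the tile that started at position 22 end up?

53

Track the tile's position through each out-shuffle:
22 → 43 → 85 → 62 → 16 → 31 → 61 → 14 → 27 → 53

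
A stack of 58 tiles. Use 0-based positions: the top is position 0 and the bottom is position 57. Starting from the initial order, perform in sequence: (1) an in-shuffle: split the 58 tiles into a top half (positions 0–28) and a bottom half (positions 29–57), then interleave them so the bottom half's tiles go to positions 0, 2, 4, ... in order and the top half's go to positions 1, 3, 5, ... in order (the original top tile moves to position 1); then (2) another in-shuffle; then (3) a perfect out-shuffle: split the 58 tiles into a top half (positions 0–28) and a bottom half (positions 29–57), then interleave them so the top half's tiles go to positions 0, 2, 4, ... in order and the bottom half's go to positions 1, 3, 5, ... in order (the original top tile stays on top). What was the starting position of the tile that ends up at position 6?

Undo the operations in reverse order, starting from position 6:
  undo op 3 (out-shuffle, from top half): 6 ← 3
  undo op 2 (in-shuffle, from top half): 3 ← 1
  undo op 1 (in-shuffle, from top half): 1 ← 0
So the tile at position 6 came from original position 0.

0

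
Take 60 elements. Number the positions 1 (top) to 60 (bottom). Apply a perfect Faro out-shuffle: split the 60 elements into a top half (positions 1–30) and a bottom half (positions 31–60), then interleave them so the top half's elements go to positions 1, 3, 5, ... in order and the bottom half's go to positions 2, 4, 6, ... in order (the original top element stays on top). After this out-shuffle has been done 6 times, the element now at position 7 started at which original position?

Work backwards from position 7, undoing one out-shuffle at a time:
7 ← 4 ← 32 ← 46 ← 53 ← 27 ← 14
So the element now at position 7 started at position 14.

14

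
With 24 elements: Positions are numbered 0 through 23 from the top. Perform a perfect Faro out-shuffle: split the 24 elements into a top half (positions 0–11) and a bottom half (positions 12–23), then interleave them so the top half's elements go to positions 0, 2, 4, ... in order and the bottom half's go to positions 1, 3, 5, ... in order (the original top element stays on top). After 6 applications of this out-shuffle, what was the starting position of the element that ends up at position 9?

Work backwards from position 9, undoing one out-shuffle at a time:
9 ← 16 ← 8 ← 4 ← 2 ← 1 ← 12
So the element now at position 9 started at position 12.

12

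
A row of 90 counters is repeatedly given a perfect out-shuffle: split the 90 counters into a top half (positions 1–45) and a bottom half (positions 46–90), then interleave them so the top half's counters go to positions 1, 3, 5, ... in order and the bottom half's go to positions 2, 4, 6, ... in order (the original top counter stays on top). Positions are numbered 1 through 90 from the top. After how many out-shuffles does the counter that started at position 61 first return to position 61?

Follow position 61 under repeated out-shuffles:
61 → 32 → 63 → 36 → 71 → 52 → 14 → 27 → 53 → 16 → 31 → 61
It first returns after 11 out-shuffles.

11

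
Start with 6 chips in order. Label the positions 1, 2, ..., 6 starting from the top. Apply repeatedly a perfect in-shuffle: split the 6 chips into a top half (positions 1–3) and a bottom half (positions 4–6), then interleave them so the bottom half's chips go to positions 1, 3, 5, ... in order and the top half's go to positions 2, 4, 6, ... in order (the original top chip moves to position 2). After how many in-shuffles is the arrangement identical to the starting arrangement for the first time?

The in-shuffle permutes the 6 positions with cycle lengths [3, 3].
Every chip is home exactly when every cycle has completed a whole number of laps, i.e. after lcm(3) = 3 in-shuffles.

3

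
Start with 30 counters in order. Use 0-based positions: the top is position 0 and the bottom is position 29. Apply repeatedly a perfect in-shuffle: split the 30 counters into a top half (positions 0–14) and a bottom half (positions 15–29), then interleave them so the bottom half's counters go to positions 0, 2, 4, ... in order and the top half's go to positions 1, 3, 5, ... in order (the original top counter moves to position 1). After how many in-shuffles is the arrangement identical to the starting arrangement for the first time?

The in-shuffle permutes the 30 positions with cycle lengths [5, 5, 5, 5, 5, 5].
Every counter is home exactly when every cycle has completed a whole number of laps, i.e. after lcm(5) = 5 in-shuffles.

5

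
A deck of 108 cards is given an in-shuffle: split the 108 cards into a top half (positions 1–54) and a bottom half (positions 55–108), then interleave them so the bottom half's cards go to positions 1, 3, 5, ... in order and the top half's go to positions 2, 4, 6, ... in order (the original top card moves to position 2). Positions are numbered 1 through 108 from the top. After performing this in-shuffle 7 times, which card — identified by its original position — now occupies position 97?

Work backwards from position 97, undoing one in-shuffle at a time:
97 ← 103 ← 106 ← 53 ← 81 ← 95 ← 102 ← 51
So the card now at position 97 started at position 51.

51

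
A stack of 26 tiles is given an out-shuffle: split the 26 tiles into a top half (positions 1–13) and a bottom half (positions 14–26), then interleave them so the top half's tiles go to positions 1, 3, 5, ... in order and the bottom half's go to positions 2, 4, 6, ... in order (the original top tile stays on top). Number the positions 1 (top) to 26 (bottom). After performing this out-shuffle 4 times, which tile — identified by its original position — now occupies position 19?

Work backwards from position 19, undoing one out-shuffle at a time:
19 ← 10 ← 18 ← 22 ← 24
So the tile now at position 19 started at position 24.

24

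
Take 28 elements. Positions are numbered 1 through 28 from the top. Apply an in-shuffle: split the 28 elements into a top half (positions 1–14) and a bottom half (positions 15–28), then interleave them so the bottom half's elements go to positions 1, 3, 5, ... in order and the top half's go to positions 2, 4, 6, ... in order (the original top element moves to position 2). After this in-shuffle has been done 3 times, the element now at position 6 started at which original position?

8

Work backwards from position 6, undoing one in-shuffle at a time:
6 ← 3 ← 16 ← 8
So the element now at position 6 started at position 8.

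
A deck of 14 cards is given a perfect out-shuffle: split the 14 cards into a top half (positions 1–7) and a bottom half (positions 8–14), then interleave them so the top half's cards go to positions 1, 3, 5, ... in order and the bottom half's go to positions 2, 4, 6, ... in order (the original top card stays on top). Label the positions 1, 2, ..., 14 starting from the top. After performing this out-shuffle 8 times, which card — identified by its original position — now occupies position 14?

14

Work backwards from position 14, undoing one out-shuffle at a time:
14 ← 14 ← 14 ← 14 ← 14 ← 14 ← 14 ← 14 ← 14
So the card now at position 14 started at position 14.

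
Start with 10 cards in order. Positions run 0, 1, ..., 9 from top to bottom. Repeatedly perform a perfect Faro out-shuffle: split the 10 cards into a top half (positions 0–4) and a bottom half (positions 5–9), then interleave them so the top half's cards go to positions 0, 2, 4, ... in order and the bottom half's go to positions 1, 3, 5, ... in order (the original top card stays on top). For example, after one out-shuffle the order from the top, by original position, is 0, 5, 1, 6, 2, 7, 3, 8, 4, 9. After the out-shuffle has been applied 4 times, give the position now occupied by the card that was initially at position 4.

1

Track the card's position through each out-shuffle:
4 → 8 → 7 → 5 → 1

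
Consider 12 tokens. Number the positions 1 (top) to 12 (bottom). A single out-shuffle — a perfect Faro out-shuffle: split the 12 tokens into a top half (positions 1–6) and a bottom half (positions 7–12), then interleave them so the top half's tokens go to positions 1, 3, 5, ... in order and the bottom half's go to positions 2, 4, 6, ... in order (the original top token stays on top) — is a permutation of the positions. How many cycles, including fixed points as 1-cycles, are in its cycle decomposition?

3

Trace each unvisited position around until it returns:
(1) (2 3 5 9 6 11 10 8 4 7) (12)
3 cycles in total.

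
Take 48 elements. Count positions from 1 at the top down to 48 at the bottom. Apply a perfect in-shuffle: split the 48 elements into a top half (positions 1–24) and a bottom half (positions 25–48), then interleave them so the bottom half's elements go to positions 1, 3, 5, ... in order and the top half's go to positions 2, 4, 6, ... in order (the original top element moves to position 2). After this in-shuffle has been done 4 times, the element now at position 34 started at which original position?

45

Work backwards from position 34, undoing one in-shuffle at a time:
34 ← 17 ← 33 ← 41 ← 45
So the element now at position 34 started at position 45.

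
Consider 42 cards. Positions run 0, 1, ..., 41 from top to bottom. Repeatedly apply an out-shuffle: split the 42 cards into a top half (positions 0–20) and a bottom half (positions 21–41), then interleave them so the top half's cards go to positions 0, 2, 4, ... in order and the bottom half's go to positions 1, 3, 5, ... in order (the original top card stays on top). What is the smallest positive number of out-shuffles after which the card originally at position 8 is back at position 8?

Follow position 8 under repeated out-shuffles:
8 → 16 → 32 → 23 → 5 → 10 → 20 → 40 → 39 → 37 → 33 → 25 → 9 → 18 → 36 → 31 → 21 → 1 → 2 → 4 → 8
It first returns after 20 out-shuffles.

20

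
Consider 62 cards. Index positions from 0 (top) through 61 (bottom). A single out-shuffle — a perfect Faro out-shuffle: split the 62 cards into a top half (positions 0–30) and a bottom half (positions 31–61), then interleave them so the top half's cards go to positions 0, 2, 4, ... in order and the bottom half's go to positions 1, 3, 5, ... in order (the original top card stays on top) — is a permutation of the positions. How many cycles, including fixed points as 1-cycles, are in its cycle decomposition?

3

Trace each unvisited position around until it returns:
(0) (1 2 4 8 16 32 ... len 60) (61)
3 cycles in total.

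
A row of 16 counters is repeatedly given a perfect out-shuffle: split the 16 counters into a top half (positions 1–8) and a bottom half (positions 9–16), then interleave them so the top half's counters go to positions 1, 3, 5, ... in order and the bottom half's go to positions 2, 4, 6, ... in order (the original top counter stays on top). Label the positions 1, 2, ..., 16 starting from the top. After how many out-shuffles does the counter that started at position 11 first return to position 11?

2

Follow position 11 under repeated out-shuffles:
11 → 6 → 11
It first returns after 2 out-shuffles.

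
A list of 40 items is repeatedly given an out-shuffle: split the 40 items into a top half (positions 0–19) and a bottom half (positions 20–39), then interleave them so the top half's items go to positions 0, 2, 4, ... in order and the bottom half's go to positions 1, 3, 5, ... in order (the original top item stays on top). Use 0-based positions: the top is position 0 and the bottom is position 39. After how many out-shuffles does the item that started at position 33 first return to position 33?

Follow position 33 under repeated out-shuffles:
33 → 27 → 15 → 30 → 21 → 3 → 6 → 12 → 24 → 9 → 18 → 36 → 33
It first returns after 12 out-shuffles.

12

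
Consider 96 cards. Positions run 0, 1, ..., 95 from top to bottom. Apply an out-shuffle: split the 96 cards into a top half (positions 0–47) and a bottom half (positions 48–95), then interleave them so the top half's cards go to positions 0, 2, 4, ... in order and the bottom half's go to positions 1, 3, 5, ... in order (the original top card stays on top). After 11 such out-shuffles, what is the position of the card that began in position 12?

Track the card's position through each out-shuffle:
12 → 24 → 48 → 1 → 2 → 4 → 8 → 16 → 32 → 64 → 33 → 66

66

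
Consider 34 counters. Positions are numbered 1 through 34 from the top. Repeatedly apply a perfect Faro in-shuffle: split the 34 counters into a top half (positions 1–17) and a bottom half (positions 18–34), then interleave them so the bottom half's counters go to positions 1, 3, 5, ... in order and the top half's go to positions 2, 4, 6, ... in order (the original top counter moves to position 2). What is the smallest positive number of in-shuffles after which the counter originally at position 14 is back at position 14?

4

Follow position 14 under repeated in-shuffles:
14 → 28 → 21 → 7 → 14
It first returns after 4 in-shuffles.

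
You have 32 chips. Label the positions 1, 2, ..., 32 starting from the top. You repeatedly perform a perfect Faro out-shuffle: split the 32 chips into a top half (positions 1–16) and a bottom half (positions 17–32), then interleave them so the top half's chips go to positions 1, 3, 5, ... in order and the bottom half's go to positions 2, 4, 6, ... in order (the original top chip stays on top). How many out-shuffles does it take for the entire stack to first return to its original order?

5

The out-shuffle permutes the 32 positions with cycle lengths [1, 1, 5, 5, 5, 5, 5, 5].
Every chip is home exactly when every cycle has completed a whole number of laps, i.e. after lcm(1, 5) = 5 out-shuffles.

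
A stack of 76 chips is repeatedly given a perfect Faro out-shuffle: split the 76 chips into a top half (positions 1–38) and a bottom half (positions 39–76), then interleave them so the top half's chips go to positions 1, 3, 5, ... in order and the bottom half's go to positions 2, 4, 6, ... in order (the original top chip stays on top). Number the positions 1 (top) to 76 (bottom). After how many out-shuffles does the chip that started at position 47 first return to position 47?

20

Follow position 47 under repeated out-shuffles:
47 → 18 → 35 → 69 → 62 → 48 → 20 → 39 → 2 → 3 → 5 → 9 → 17 → 33 → 65 → 54 → 32 → 63 → 50 → 24 → 47
It first returns after 20 out-shuffles.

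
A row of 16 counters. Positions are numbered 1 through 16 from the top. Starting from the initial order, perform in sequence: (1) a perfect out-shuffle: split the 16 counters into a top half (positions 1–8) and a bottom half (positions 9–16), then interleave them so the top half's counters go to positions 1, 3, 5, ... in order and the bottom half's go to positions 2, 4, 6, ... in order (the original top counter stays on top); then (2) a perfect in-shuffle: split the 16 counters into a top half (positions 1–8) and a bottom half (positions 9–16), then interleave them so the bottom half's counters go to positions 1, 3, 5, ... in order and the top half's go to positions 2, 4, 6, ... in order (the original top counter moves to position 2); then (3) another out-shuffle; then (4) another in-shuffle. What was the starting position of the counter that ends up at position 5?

Undo the operations in reverse order, starting from position 5:
  undo op 4 (in-shuffle, from bottom half): 5 ← 11
  undo op 3 (out-shuffle, from top half): 11 ← 6
  undo op 2 (in-shuffle, from top half): 6 ← 3
  undo op 1 (out-shuffle, from top half): 3 ← 2
So the counter at position 5 came from original position 2.

2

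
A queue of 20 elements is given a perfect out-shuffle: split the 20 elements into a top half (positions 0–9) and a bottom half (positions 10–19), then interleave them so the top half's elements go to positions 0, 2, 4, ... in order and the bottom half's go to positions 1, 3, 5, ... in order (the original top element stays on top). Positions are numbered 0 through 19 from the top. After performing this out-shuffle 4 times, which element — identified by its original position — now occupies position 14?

Work backwards from position 14, undoing one out-shuffle at a time:
14 ← 7 ← 13 ← 16 ← 8
So the element now at position 14 started at position 8.

8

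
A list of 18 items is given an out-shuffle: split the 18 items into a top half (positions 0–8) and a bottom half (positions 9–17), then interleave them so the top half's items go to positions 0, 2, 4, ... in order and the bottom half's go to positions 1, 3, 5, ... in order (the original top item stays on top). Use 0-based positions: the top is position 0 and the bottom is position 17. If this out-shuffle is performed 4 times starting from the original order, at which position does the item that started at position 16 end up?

Track the item's position through each out-shuffle:
16 → 15 → 13 → 9 → 1

1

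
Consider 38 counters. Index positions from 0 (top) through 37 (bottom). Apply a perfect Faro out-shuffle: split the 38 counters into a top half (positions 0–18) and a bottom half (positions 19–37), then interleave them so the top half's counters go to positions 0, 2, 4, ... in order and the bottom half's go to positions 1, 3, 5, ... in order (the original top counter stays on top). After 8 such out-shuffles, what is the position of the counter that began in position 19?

Track the counter's position through each out-shuffle:
19 → 1 → 2 → 4 → 8 → 16 → 32 → 27 → 17

17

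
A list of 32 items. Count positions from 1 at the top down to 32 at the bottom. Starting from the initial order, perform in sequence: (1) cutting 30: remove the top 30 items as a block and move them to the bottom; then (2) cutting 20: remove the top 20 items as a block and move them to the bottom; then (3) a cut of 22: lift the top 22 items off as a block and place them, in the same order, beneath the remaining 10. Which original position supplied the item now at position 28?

4

Undo the operations in reverse order, starting from position 28:
  undo op 3 (cut 22): 28 ← 18
  undo op 2 (cut 20): 18 ← 6
  undo op 1 (cut 30): 6 ← 4
So the item at position 28 came from original position 4.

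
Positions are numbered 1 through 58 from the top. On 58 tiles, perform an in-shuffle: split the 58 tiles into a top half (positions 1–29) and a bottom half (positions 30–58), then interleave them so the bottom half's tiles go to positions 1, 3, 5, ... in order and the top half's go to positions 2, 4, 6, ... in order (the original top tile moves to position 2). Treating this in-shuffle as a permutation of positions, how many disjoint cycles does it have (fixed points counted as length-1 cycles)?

Trace each unvisited position around until it returns:
(1 2 4 8 16 32 ... len 58)
1 cycle in total.

1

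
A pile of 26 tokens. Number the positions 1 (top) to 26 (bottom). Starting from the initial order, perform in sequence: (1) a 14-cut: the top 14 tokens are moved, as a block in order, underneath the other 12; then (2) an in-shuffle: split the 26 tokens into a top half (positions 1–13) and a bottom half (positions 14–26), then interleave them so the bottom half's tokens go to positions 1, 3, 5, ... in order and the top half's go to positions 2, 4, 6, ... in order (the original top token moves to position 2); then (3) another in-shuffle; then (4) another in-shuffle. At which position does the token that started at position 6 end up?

9

Track the token from position 6 forward through each operation:
  after op 1 (cut 14): 6 → 18
  after op 2 (in-shuffle): 18 → 9
  after op 3 (in-shuffle): 9 → 18
  after op 4 (in-shuffle): 18 → 9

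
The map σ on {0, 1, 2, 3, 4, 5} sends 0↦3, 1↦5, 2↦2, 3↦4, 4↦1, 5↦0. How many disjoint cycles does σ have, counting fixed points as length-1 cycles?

Cycle decomposition: (0 3 4 1 5) (2).
2 cycles.

2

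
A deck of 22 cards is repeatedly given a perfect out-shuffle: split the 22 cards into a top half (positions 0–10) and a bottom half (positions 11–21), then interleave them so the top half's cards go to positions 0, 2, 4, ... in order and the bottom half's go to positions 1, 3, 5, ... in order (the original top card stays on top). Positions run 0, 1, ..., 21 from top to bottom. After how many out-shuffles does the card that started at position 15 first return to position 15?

3

Follow position 15 under repeated out-shuffles:
15 → 9 → 18 → 15
It first returns after 3 out-shuffles.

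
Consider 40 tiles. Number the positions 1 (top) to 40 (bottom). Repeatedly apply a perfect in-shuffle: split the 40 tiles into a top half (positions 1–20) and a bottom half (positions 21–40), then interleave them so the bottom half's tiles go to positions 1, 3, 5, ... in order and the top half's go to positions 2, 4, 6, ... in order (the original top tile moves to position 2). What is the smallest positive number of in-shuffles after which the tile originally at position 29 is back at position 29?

Follow position 29 under repeated in-shuffles:
29 → 17 → 34 → 27 → 13 → 26 → 11 → 22 → 3 → 6 → 12 → 24 → 7 → 14 → 28 → 15 → 30 → 19 → 38 → 35 → 29
It first returns after 20 in-shuffles.

20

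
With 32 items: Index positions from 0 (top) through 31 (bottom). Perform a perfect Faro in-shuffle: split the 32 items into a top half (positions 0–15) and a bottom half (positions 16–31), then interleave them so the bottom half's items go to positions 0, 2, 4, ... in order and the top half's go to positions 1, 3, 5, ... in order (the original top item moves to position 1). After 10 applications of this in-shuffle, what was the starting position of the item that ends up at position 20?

Work backwards from position 20, undoing one in-shuffle at a time:
20 ← 26 ← 29 ← 14 ← 23 ← 11 ← 5 ← 2 ← 17 ← 8 ← 20
So the item now at position 20 started at position 20.

20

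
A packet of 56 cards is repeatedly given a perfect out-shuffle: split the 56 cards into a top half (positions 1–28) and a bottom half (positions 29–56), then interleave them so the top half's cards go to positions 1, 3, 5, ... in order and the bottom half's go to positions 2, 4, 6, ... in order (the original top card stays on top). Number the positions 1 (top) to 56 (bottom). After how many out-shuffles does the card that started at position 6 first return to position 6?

10

Follow position 6 under repeated out-shuffles:
6 → 11 → 21 → 41 → 26 → 51 → 46 → 36 → 16 → 31 → 6
It first returns after 10 out-shuffles.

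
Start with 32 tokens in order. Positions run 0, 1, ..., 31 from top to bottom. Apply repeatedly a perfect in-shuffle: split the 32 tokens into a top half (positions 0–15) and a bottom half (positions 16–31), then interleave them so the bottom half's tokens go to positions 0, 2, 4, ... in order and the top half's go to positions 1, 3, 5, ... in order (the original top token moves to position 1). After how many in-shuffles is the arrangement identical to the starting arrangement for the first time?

The in-shuffle permutes the 32 positions with cycle lengths [2, 10, 10, 10].
Every token is home exactly when every cycle has completed a whole number of laps, i.e. after lcm(2, 10) = 10 in-shuffles.

10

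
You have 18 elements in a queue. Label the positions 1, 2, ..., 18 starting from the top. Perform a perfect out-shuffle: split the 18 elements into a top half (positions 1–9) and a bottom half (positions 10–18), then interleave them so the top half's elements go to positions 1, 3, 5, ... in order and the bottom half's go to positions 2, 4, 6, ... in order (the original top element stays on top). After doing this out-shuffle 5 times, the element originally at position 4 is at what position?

12

Track the element's position through each out-shuffle:
4 → 7 → 13 → 8 → 15 → 12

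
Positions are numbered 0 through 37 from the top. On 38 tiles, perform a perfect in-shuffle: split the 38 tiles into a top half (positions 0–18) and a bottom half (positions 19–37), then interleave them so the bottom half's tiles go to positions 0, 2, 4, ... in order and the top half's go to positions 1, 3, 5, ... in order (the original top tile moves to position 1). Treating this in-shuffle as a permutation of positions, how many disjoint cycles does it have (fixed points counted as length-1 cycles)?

Trace each unvisited position around until it returns:
(0 1 3 7 15 31 ... len 12) (2 5 11 23 8 17 ... len 12) (6 13 27 16 33 28 ... len 12) (12 25)
4 cycles in total.

4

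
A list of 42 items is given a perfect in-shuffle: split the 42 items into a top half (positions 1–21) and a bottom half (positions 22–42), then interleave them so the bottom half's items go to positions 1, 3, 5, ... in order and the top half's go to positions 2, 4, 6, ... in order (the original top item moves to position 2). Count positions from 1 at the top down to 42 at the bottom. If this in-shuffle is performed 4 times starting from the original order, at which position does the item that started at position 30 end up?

Track the item's position through each in-shuffle:
30 → 17 → 34 → 25 → 7

7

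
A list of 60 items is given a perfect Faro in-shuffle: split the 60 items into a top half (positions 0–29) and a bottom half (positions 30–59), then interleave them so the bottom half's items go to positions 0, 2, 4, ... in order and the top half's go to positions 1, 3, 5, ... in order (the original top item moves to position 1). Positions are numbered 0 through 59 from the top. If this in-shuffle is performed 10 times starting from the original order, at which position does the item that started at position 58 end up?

Track the item's position through each in-shuffle:
58 → 56 → 52 → 44 → 28 → 57 → 54 → 48 → 36 → 12 → 25

25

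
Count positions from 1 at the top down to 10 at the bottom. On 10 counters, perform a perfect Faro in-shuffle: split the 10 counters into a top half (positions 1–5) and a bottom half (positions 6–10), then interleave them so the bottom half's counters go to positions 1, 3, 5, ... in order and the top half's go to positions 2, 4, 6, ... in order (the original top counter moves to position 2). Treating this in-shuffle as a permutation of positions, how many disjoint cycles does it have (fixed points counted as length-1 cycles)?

Trace each unvisited position around until it returns:
(1 2 4 8 5 10 9 7 3 6)
1 cycle in total.

1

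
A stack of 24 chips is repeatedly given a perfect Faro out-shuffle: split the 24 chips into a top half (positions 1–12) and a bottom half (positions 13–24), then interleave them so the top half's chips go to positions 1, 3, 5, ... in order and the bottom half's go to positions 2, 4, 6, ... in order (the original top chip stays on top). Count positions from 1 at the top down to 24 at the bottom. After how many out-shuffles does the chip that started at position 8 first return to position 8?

Follow position 8 under repeated out-shuffles:
8 → 15 → 6 → 11 → 21 → 18 → 12 → 23 → 22 → 20 → 16 → 8
It first returns after 11 out-shuffles.

11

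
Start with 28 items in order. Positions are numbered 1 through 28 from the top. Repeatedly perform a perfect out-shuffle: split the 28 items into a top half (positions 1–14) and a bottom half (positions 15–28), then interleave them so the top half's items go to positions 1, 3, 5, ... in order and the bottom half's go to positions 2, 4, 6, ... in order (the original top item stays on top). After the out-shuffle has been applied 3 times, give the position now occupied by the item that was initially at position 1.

1

Position 1 is a fixed point of every out-shuffle, so the item never moves.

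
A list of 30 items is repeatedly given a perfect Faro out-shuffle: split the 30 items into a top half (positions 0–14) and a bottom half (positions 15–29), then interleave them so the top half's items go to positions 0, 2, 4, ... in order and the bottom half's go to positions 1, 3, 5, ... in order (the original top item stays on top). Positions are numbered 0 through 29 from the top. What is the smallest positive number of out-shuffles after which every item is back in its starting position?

The out-shuffle permutes the 30 positions with cycle lengths [1, 1, 28].
Every item is home exactly when every cycle has completed a whole number of laps, i.e. after lcm(1, 28) = 28 out-shuffles.

28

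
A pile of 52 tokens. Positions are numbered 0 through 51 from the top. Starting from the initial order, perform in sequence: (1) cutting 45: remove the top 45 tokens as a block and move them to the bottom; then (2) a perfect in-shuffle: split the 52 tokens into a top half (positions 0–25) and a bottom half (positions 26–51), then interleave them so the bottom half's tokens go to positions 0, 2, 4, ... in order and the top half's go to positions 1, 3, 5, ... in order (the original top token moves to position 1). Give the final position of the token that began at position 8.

Track the token from position 8 forward through each operation:
  after op 1 (cut 45): 8 → 15
  after op 2 (in-shuffle): 15 → 31

31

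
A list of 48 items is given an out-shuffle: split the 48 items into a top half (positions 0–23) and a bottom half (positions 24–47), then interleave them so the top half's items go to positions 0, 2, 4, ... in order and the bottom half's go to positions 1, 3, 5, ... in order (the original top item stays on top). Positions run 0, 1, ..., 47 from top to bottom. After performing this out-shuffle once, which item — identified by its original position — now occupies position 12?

6

Work backwards from position 12, undoing one out-shuffle at a time:
12 ← 6
So the item now at position 12 started at position 6.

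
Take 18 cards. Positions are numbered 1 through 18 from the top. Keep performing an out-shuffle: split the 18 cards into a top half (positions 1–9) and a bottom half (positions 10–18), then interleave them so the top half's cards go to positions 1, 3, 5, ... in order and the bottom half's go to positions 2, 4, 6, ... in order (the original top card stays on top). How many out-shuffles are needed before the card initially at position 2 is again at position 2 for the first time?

Follow position 2 under repeated out-shuffles:
2 → 3 → 5 → 9 → 17 → 16 → 14 → 10 → 2
It first returns after 8 out-shuffles.

8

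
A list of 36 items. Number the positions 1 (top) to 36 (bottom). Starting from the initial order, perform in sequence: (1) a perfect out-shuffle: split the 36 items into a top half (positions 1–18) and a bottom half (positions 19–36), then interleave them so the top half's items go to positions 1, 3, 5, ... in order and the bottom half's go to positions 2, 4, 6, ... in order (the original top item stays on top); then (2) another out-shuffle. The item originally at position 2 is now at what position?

5

Track the item from position 2 forward through each operation:
  after op 1 (out-shuffle): 2 → 3
  after op 2 (out-shuffle): 3 → 5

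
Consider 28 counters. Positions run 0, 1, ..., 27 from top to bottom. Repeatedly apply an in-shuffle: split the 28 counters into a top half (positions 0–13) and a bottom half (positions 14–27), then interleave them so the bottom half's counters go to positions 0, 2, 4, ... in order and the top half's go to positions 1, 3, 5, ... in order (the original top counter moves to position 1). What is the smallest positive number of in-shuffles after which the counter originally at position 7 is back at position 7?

Follow position 7 under repeated in-shuffles:
7 → 15 → 2 → 5 → 11 → 23 → 18 → 8 → ... → 7 (length 28)
It first returns after 28 in-shuffles.

28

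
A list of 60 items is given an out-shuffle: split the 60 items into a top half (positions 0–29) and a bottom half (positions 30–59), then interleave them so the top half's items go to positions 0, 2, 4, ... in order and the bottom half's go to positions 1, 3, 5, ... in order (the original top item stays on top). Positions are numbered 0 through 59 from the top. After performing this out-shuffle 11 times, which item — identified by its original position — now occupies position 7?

10

Work backwards from position 7, undoing one out-shuffle at a time:
7 ← 33 ← 46 ← 23 ← 41 ← 50 ← 25 ← 42 ← 21 ← 40 ← 20 ← 10
So the item now at position 7 started at position 10.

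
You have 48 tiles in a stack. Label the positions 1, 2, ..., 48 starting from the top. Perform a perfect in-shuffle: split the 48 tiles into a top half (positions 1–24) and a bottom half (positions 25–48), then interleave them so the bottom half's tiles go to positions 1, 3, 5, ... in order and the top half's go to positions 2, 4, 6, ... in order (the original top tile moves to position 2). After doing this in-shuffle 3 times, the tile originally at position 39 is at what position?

18

Track the tile's position through each in-shuffle:
39 → 29 → 9 → 18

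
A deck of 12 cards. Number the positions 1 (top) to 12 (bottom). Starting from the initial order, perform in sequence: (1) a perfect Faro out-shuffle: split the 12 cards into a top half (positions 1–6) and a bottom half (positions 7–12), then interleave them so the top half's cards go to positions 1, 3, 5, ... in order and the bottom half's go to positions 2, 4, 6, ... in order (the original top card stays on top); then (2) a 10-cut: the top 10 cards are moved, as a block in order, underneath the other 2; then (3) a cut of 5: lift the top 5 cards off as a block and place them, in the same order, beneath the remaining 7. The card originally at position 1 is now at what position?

Track the card from position 1 forward through each operation:
  after op 1 (out-shuffle): 1 → 1
  after op 2 (cut 10): 1 → 3
  after op 3 (cut 5): 3 → 10

10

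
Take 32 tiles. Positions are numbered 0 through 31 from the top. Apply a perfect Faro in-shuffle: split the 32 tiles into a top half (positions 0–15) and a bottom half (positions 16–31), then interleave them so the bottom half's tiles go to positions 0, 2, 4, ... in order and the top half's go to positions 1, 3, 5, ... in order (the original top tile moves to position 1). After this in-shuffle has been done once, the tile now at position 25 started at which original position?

Work backwards from position 25, undoing one in-shuffle at a time:
25 ← 12
So the tile now at position 25 started at position 12.

12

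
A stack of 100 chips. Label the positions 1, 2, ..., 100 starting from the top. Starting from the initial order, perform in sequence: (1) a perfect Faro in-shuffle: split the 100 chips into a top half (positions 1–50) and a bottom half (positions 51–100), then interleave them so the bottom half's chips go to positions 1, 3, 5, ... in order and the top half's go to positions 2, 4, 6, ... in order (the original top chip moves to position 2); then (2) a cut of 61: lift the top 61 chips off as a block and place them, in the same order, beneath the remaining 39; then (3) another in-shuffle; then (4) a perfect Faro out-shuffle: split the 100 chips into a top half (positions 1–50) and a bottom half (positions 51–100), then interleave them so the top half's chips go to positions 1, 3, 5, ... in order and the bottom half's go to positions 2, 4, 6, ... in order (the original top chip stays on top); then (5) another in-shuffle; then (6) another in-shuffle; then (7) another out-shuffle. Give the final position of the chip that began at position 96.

Track the chip from position 96 forward through each operation:
  after op 1 (in-shuffle): 96 → 91
  after op 2 (cut 61): 91 → 30
  after op 3 (in-shuffle): 30 → 60
  after op 4 (out-shuffle): 60 → 20
  after op 5 (in-shuffle): 20 → 40
  after op 6 (in-shuffle): 40 → 80
  after op 7 (out-shuffle): 80 → 60

60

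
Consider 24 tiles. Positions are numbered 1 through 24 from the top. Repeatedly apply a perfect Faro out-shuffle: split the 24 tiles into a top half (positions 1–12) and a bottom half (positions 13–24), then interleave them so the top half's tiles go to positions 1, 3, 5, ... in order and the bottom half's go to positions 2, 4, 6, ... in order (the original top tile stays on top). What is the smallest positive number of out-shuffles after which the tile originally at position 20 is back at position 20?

11

Follow position 20 under repeated out-shuffles:
20 → 16 → 8 → 15 → 6 → 11 → 21 → 18 → 12 → 23 → 22 → 20
It first returns after 11 out-shuffles.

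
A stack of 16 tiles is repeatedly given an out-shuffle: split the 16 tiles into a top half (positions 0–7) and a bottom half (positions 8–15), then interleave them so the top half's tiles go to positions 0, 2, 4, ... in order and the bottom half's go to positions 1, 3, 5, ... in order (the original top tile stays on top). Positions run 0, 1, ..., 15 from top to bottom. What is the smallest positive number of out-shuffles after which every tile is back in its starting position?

4

The out-shuffle permutes the 16 positions with cycle lengths [1, 1, 2, 4, 4, 4].
Every tile is home exactly when every cycle has completed a whole number of laps, i.e. after lcm(1, 2, 4) = 4 out-shuffles.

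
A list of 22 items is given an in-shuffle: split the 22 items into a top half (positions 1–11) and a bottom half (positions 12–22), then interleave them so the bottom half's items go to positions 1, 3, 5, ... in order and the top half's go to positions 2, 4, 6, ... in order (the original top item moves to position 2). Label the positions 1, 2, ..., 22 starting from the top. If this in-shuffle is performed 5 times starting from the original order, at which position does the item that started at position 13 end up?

Track the item's position through each in-shuffle:
13 → 3 → 6 → 12 → 1 → 2

2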